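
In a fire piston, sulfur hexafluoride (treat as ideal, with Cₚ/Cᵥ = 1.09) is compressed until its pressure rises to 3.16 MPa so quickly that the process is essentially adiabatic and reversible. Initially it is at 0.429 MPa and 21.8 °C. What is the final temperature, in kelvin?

Along an adiabat T P^((1−γ)/γ) is constant, so T₂ = T₁ (P₂/P₁)^((γ−1)/γ).
T₁ = 21.8 °C = 294.9 K.
T₂ = 294.9 × (3.16/0.429)^(0.0826) = 347.8 K.

T₂ ≈ 348 K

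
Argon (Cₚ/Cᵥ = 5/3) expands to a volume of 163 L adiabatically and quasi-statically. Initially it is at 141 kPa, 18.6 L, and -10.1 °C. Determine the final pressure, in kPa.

Adiabatic: P₁V₁^γ = P₂V₂^γ ⇒ P₂ = P₁ (V₁/V₂)^γ.
P₂ = 141 × (18.6/163)^(5/3) = 3.785 kPa.

P₂ ≈ 3.79 kPa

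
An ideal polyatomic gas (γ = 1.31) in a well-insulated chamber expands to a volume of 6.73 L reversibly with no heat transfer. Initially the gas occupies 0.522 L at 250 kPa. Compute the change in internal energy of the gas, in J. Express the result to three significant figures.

P₂ = P₁(V₁/V₂)^γ = 250×(0.522/6.73)^(1.31) = 8.778 kPa.
For a reversible adiabat, W_by_gas = (P₁V₁ − P₂V₂)/(γ−1).
W_by = (250000×0.000522 − 8778×0.00673) / (0.31) = 230.4 J.
Q = 0 ⇒ ΔU = −W_by = -230.4 J.

ΔU ≈ -230 J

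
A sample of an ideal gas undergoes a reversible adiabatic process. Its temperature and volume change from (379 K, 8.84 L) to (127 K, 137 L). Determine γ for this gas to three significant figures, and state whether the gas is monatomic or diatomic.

TV^(γ−1) = const ⇒ γ − 1 = ln(T₂/T₁) / ln(V₁/V₂).
γ = 1 + ln(127/379) / ln(8.84/137) = 1.399.
γ ≈ 1.40 is close to 7/5, so the gas is diatomic.

γ ≈ 1.40; diatomic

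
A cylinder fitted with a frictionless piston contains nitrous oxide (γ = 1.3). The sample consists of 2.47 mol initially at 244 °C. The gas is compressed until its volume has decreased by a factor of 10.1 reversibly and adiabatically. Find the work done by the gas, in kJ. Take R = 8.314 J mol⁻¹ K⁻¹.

W ≈ -35.4 kJ

Adiabatic: T₁V₁^(γ−1) = T₂V₂^(γ−1) ⇒ T₂ = T₁ (V₁/V₂)^(γ−1).
T₁ = 244 °C = 517.1 K.
T₂ = 517.1 × 10.1^(0.3) = 1035 K.
Q = 0, so ΔU = W_on_gas = nCᵥΔT with Cᵥ = R/(γ−1) = 27.71 J/(mol·K).
ΔU = 2.47 × 27.71 × (1035 − 517.1) = 35440 J.
Work done by the gas = −ΔU = -35440 J.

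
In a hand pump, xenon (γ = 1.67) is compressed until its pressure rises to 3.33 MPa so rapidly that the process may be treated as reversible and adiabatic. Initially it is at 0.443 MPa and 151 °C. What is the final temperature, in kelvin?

T₂ ≈ 953 K

Adiabatic: T₂/T₁ = (P₂/P₁)^((γ−1)/γ).
T₁ = 151 °C = 424.1 K.
T₂ = 424.1 × (3.33/0.443)^(0.401) = 952.8 K.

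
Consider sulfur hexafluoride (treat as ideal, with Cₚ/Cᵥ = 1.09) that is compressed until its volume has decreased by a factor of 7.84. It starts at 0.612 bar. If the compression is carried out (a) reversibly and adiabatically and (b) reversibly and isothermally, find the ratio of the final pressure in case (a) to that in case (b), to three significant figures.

Isothermal: P_b = P₁(V₁/V₂) = 0.612×7.84.
Adiabatic: P_a = P₁(V₁/V₂)^γ = 0.612×7.84^(1.09).
P_a/P_b = (V₁/V₂)^(γ−1) = 7.84^(0.09) = 1.204.

P_adiabatic / P_isothermal ≈ 1.20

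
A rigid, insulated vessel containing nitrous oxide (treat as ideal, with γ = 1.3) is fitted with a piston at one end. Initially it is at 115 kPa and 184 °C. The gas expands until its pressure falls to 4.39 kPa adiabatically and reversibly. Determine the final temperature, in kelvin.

Along an adiabat T P^((1−γ)/γ) is constant, so T₂ = T₁ (P₂/P₁)^((γ−1)/γ).
T₁ = 184 °C = 457.1 K.
T₂ = 457.1 × (4.39/115)^(0.231) = 215.2 K.

T₂ ≈ 215 K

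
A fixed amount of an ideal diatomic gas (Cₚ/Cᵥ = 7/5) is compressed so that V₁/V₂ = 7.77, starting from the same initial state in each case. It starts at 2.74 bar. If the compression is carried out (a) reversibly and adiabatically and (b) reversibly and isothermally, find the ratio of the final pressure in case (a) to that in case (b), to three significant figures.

Isothermal: P_b = P₁(V₁/V₂) = 2.74×7.77.
Adiabatic: P_a = P₁(V₁/V₂)^γ = 2.74×7.77^(7/5).
P_a/P_b = (V₁/V₂)^(γ−1) = 7.77^(2/5) = 2.271.

P_adiabatic / P_isothermal ≈ 2.27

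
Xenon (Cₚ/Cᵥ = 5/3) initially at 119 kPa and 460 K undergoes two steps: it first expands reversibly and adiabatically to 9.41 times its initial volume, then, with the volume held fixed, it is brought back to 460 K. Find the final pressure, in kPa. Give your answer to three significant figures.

P₃ ≈ 12.6 kPa

Adiabatic step (PV^γ = const): P₂ = 119×(1/9.41)^(5/3) = 2.837 kPa; T₂ = 460×(1/9.41)^(2/3) = 103.2 K.
Isochoric: P₃ = P₂(T₃/T₂) = 2.837 × (460/103.2) = 12.65 kPa.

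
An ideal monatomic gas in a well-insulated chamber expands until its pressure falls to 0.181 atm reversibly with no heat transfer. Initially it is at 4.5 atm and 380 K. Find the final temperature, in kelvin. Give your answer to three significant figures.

T₂ ≈ 105 K

Along an adiabat T P^((1−γ)/γ) is constant, so T₂ = T₁ (P₂/P₁)^((γ−1)/γ).
For a monatomic ideal gas γ = 5/3, so (γ−1)/γ = 2/5.
T₂ = 380 × (0.181/4.5)^(2/5) = 105.1 K.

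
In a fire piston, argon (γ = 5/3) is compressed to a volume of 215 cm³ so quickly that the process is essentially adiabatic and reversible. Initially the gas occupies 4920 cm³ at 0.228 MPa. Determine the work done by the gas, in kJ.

W ≈ -11.9 kJ

P₂ = P₁(V₁/V₂)^γ = 0.228×(4920/215)^(5/3) = 42.05 MPa.
For a reversible adiabat, W_by_gas = (P₁V₁ − P₂V₂)/(γ−1).
W_by = (228000×0.00492 − 4.205×10^7×0.000215) / (2/3) = -11880 J.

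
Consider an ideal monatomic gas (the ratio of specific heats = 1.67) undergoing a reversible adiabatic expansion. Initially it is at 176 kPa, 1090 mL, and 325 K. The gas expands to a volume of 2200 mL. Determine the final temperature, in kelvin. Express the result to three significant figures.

T₂ ≈ 203 K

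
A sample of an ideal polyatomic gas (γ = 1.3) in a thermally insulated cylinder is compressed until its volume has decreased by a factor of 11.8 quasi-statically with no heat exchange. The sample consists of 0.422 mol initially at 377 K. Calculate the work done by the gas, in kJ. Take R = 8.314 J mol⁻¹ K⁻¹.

W ≈ -4.84 kJ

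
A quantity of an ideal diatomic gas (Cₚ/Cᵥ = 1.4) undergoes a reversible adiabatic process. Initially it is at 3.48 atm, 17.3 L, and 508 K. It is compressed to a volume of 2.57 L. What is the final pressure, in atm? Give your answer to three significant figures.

P₂ ≈ 50.2 atm

Since PV^γ is constant along a reversible adiabat, P₂ = P₁ (V₁/V₂)^γ.
P₂ = 3.48 × (17.3/2.57)^(1.4) = 50.23 atm.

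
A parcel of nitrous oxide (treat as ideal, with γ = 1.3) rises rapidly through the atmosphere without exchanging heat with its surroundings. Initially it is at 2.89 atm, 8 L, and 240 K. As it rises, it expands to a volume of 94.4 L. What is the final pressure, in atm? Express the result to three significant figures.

P₂ ≈ 0.117 atm

Adiabatic: P₁V₁^γ = P₂V₂^γ ⇒ P₂ = P₁ (V₁/V₂)^γ.
P₂ = 2.89 × (8/94.4)^(1.3) = 0.1168 atm.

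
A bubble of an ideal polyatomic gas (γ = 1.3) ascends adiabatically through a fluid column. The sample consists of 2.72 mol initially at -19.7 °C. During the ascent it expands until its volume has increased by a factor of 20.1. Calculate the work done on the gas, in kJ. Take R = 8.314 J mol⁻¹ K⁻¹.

Adiabatic: T₁V₁^(γ−1) = T₂V₂^(γ−1) ⇒ T₂ = T₁ (V₁/V₂)^(γ−1).
T₁ = -19.7 °C = 253.4 K.
T₂ = 253.4 × (1/20.1)^(0.3) = 103 K.
Q = 0, so ΔU = W_on_gas = nCᵥΔT with Cᵥ = R/(γ−1) = 27.71 J/(mol·K).
ΔU = 2.72 × 27.71 × (103 − 253.4) = -11340 J.

W ≈ -11.3 kJ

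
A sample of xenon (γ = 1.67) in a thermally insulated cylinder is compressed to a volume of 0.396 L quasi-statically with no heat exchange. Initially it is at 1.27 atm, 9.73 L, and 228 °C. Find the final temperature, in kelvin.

For a reversible adiabat TV^(γ−1) is constant, so T₂ = T₁ (V₁/V₂)^(γ−1).
T₁ = 228 °C = 501.1 K.
T₂ = 501.1 × (9.73/0.396)^(0.67) = 4281 K.

T₂ ≈ 4280 K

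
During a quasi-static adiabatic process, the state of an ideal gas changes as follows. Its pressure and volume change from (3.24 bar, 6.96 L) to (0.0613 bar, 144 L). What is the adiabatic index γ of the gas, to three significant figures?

γ ≈ 1.31

PV^γ = const ⇒ γ = ln(P₂/P₁) / ln(V₁/V₂).
γ = ln(0.0613/3.24) / ln(6.96/144) = 1.31.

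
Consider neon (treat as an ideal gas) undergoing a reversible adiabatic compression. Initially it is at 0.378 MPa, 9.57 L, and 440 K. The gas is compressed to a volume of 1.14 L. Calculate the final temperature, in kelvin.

For a reversible adiabat TV^(γ−1) is constant, so T₂ = T₁ (V₁/V₂)^(γ−1).
γ = 5/3 for a monatomic ideal gas.
T₂ = 440 × (9.57/1.14)^(2/3) = 1817 K.

T₂ ≈ 1820 K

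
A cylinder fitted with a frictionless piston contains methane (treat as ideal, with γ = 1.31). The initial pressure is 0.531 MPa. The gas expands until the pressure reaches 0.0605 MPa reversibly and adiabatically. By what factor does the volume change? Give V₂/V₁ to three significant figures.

V₂/V₁ ≈ 5.25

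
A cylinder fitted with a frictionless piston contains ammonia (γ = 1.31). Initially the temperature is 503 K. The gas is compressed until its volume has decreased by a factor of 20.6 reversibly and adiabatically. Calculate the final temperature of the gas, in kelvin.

T₂ ≈ 1280 K

Adiabatic: T₁V₁^(γ−1) = T₂V₂^(γ−1) ⇒ T₂ = T₁ (V₁/V₂)^(γ−1).
T₂ = 503 × 20.6^(0.31) = 1285 K.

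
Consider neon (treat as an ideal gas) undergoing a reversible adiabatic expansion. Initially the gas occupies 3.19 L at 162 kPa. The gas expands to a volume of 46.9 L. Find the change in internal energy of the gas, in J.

γ = 5/3 for a monatomic ideal gas.
P₂ = P₁(V₁/V₂)^γ = 162×(3.19/46.9)^(5/3) = 1.836 kPa.
For a reversible adiabat, W_by_gas = (P₁V₁ − P₂V₂)/(γ−1).
W_by = (162000×0.00319 − 1836×0.0469) / (2/3) = 646 J.
Q = 0 ⇒ ΔU = −W_by = -646 J.

ΔU ≈ -646 J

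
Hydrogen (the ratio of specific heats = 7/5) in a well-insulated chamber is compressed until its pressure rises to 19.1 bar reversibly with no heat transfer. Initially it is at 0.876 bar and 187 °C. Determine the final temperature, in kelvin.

T₂ ≈ 1110 K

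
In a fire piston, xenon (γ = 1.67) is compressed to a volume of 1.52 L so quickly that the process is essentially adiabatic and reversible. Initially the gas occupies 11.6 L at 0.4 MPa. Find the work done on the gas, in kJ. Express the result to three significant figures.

W ≈ 20.1 kJ

P₂ = P₁(V₁/V₂)^γ = 0.4×(11.6/1.52)^(1.67) = 11.91 MPa.
For a reversible adiabat, W_by_gas = (P₁V₁ − P₂V₂)/(γ−1).
W_by = (400000×0.0116 − 1.191×10^7×0.00152) / (0.67) = -20100 J.
W_on_gas = −W_by = 20100 J.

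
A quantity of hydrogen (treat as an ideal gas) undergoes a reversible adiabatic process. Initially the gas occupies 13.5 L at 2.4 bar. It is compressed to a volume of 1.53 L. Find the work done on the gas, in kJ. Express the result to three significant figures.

γ = 7/5 for a diatomic ideal gas.
P₂ = P₁(V₁/V₂)^γ = 2.4×(13.5/1.53)^(7/5) = 50.6 bar.
For a reversible adiabat, W_by_gas = (P₁V₁ − P₂V₂)/(γ−1).
W_by = (240000×0.0135 − 5.06×10^6×0.00153) / (2/5) = -11250 J.
W_on_gas = −W_by = 11250 J.

W ≈ 11.3 kJ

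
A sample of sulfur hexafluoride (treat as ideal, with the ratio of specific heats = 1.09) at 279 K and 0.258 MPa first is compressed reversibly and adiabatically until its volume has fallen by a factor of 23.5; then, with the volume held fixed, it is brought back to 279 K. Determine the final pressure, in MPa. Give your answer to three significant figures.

Adiabatic step (PV^γ = const): P₂ = 0.258×23.5^(1.09) = 8.055 MPa; T₂ = 279×23.5^(0.09) = 370.7 K.
Isochoric: P₃ = P₂(T₃/T₂) = 8.055 × (279/370.7) = 6.063 MPa.

P₃ ≈ 6.06 MPa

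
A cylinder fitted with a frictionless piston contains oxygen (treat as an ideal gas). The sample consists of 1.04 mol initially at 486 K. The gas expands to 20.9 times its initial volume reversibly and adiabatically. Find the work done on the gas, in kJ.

W ≈ -7.39 kJ

Adiabatic: T₁V₁^(γ−1) = T₂V₂^(γ−1) ⇒ T₂ = T₁ (V₁/V₂)^(γ−1).
γ = 7/5 for a diatomic ideal gas, so γ−1 = 2/5.
T₂ = 486 × (1/20.9)^(2/5) = 144.1 K.
Q = 0, so ΔU = W_on_gas = nCᵥΔT with Cᵥ = R/(γ−1) = 20.79 J/(mol·K).
ΔU = 1.04 × 20.79 × (144.1 − 486) = -7391 J.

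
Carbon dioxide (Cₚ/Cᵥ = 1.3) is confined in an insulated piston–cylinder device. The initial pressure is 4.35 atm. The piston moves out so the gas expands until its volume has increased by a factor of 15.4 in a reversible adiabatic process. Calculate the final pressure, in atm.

Since PV^γ is constant along a reversible adiabat, P₂ = P₁ (V₁/V₂)^γ.
P₂ = 4.35 × (1/15.4)^(1.3) = 0.1244 atm.

P₂ ≈ 0.124 atm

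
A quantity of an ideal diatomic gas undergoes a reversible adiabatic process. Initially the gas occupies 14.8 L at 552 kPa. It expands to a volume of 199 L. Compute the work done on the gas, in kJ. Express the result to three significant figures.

γ = 7/5 for a diatomic ideal gas.
P₂ = P₁(V₁/V₂)^γ = 552×(14.8/199)^(7/5) = 14.52 kPa.
For a reversible adiabat, W_by_gas = (P₁V₁ − P₂V₂)/(γ−1).
W_by = (552000×0.0148 − 14520×0.199) / (2/5) = 13200 J.
W_on_gas = −W_by = -13200 J.

W ≈ -13.2 kJ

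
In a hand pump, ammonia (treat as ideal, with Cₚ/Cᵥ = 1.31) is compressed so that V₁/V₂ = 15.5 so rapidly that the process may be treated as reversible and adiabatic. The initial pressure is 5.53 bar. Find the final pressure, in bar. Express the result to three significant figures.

Adiabatic: P₁V₁^γ = P₂V₂^γ ⇒ P₂ = P₁ (V₁/V₂)^γ.
P₂ = 5.53 × 15.5^(1.31) = 200.5 bar.

P₂ ≈ 200 bar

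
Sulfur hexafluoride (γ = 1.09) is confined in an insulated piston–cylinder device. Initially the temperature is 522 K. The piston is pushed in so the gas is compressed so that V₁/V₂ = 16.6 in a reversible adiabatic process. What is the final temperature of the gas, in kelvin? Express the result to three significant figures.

Adiabatic: T₁V₁^(γ−1) = T₂V₂^(γ−1) ⇒ T₂ = T₁ (V₁/V₂)^(γ−1).
T₂ = 522 × 16.6^(0.09) = 672.2 K.

T₂ ≈ 672 K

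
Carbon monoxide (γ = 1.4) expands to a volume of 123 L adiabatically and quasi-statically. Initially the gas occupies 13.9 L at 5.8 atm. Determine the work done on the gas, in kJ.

W ≈ -11.9 kJ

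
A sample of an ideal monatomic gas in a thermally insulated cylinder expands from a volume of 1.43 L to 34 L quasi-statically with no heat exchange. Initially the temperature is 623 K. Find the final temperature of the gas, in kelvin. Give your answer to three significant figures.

T₂ ≈ 75.3 K

Adiabatic: T₁V₁^(γ−1) = T₂V₂^(γ−1) ⇒ T₂ = T₁ (V₁/V₂)^(γ−1).
For a monatomic ideal gas γ = 5/3, so γ−1 = 2/3.
T₂ = 623 × (1.43/34)^(2/3) = 75.35 K.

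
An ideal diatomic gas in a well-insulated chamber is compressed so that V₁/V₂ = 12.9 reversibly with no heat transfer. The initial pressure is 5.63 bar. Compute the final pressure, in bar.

P₂ ≈ 202 bar

Since PV^γ is constant along a reversible adiabat, P₂ = P₁ (V₁/V₂)^γ.
For a diatomic ideal gas γ = 7/5.
P₂ = 5.63 × 12.9^(7/5) = 202 bar.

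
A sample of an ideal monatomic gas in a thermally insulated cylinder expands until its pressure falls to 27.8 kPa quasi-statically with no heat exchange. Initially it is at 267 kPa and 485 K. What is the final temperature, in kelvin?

T₂ ≈ 196 K

Along an adiabat T P^((1−γ)/γ) is constant, so T₂ = T₁ (P₂/P₁)^((γ−1)/γ).
For a monatomic ideal gas γ = 5/3, so (γ−1)/γ = 2/5.
T₂ = 485 × (27.8/267)^(2/5) = 196.2 K.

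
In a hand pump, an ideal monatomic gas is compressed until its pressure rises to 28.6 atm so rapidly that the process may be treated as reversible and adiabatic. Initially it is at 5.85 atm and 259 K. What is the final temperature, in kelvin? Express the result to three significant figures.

T₂ ≈ 489 K

Along an adiabat T P^((1−γ)/γ) is constant, so T₂ = T₁ (P₂/P₁)^((γ−1)/γ).
For a monatomic ideal gas γ = 5/3, so (γ−1)/γ = 2/5.
T₂ = 259 × (28.6/5.85)^(2/5) = 488.6 K.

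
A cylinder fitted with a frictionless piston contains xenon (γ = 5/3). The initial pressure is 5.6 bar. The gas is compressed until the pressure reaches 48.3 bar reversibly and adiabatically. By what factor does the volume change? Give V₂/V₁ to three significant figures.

From PV^γ = const, V₂/V₁ = (P₁/P₂)^(1/γ).
V₂/V₁ = (5.6/48.3)^(3/5) = 0.2745.

V₂/V₁ ≈ 0.275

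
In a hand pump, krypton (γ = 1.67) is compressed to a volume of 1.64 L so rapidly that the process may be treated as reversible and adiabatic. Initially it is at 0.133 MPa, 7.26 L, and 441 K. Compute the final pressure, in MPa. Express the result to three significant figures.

P₂ ≈ 1.60 MPa

Adiabatic: P₁V₁^γ = P₂V₂^γ ⇒ P₂ = P₁ (V₁/V₂)^γ.
P₂ = 0.133 × (7.26/1.64)^(1.67) = 1.595 MPa.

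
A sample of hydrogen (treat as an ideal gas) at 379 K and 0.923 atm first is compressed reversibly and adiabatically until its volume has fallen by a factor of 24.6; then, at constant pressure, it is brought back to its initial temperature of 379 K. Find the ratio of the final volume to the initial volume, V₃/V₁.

V₃/V₁ ≈ 0.0113

For a diatomic ideal gas γ = 7/5.
Adiabatic step: V₂/V₁ = 0.04065; T₂ = T₁·24.6^(2/5) = 1365 K.
Isobaric step: V₃/V₂ = T₃/T₂ = 379/1365.
V₃/V₁ = (V₂/V₁)(V₃/V₂) = 0.04065 × (379/1365) = 0.01129.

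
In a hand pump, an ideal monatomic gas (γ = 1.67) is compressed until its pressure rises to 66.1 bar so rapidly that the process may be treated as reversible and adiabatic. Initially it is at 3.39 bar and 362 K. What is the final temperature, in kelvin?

T₂ ≈ 1190 K

Adiabatic: T₂/T₁ = (P₂/P₁)^((γ−1)/γ).
T₂ = 362 × (66.1/3.39)^(0.401) = 1192 K.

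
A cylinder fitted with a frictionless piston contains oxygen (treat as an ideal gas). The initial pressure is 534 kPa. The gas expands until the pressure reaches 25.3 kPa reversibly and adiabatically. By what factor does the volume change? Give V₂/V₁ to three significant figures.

From PV^γ = const, V₂/V₁ = (P₁/P₂)^(1/γ).
For a diatomic ideal gas γ = 7/5.
V₂/V₁ = (534/25.3)^(5/7) = 8.831.

V₂/V₁ ≈ 8.83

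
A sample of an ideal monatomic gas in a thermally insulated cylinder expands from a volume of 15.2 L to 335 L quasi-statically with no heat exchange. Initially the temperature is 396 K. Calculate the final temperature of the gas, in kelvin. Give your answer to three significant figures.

T₂ ≈ 50.4 K

For a reversible adiabat TV^(γ−1) is constant, so T₂ = T₁ (V₁/V₂)^(γ−1).
For a monatomic ideal gas γ = 5/3, so γ−1 = 2/3.
T₂ = 396 × (15.2/335)^(2/3) = 50.38 K.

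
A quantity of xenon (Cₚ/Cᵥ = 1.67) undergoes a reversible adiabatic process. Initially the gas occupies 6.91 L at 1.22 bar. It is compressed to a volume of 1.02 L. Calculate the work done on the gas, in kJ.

P₂ = P₁(V₁/V₂)^γ = 1.22×(6.91/1.02)^(1.67) = 29.78 bar.
For a reversible adiabat, W_by_gas = (P₁V₁ − P₂V₂)/(γ−1).
W_by = (122000×0.00691 − 2.978×10^6×0.00102) / (0.67) = -3275 J.
W_on_gas = −W_by = 3275 J.

W ≈ 3.28 kJ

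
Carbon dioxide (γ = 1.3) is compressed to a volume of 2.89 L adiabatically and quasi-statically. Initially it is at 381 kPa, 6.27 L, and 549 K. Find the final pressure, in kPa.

P₂ ≈ 1040 kPa

Since PV^γ is constant along a reversible adiabat, P₂ = P₁ (V₁/V₂)^γ.
P₂ = 381 × (6.27/2.89)^(1.3) = 1043 kPa.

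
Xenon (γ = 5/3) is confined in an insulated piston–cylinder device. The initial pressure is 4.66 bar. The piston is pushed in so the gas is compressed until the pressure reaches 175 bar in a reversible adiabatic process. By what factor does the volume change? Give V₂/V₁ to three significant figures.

V₂/V₁ ≈ 0.114

From PV^γ = const, V₂/V₁ = (P₁/P₂)^(1/γ).
V₂/V₁ = (4.66/175)^(3/5) = 0.1136.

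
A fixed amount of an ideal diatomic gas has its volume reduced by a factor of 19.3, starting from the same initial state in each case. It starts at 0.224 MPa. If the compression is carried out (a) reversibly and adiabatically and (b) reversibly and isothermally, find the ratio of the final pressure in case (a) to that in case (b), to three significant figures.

P_adiabatic / P_isothermal ≈ 3.27

For a diatomic ideal gas γ = 7/5.
Isothermal: P_b = P₁(V₁/V₂) = 0.224×19.3.
Adiabatic: P_a = P₁(V₁/V₂)^γ = 0.224×19.3^(7/5).
P_a/P_b = (V₁/V₂)^(γ−1) = 19.3^(2/5) = 3.268.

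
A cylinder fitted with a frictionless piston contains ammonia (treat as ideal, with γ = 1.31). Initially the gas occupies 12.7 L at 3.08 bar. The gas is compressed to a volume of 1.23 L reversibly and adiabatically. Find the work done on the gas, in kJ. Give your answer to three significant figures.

W ≈ 13.4 kJ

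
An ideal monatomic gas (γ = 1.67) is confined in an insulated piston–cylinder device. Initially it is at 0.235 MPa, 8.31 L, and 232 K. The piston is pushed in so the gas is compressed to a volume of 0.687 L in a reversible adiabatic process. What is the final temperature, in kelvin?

T₂ ≈ 1230 K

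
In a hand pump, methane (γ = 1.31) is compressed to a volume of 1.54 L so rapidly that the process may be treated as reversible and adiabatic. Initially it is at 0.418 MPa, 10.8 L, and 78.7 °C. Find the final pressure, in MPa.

Adiabatic: P₁V₁^γ = P₂V₂^γ ⇒ P₂ = P₁ (V₁/V₂)^γ.
P₂ = 0.418 × (10.8/1.54)^(1.31) = 5.362 MPa.

P₂ ≈ 5.36 MPa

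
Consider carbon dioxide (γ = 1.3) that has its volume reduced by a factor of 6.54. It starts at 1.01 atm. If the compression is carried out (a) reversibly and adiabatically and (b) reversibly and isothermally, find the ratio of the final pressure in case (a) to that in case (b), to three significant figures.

P_adiabatic / P_isothermal ≈ 1.76

Isothermal: P_b = P₁(V₁/V₂) = 1.01×6.54.
Adiabatic: P_a = P₁(V₁/V₂)^γ = 1.01×6.54^(1.3).
P_a/P_b = (V₁/V₂)^(γ−1) = 6.54^(0.3) = 1.757.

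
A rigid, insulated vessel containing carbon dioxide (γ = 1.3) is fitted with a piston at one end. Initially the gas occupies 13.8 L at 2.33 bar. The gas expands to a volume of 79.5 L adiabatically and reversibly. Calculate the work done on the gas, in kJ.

P₂ = P₁(V₁/V₂)^γ = 2.33×(13.8/79.5)^(1.3) = 0.2392 bar.
For a reversible adiabat, W_by_gas = (P₁V₁ − P₂V₂)/(γ−1).
W_by = (233000×0.0138 − 23920×0.0795) / (0.3) = 4380 J.
W_on_gas = −W_by = -4380 J.

W ≈ -4.38 kJ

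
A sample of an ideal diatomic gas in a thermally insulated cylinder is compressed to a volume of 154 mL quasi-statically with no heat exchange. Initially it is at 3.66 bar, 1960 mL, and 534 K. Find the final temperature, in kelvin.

For a reversible adiabat TV^(γ−1) is constant, so T₂ = T₁ (V₁/V₂)^(γ−1).
γ = 7/5 for a diatomic ideal gas.
T₂ = 534 × (1960/154)^(2/5) = 1477 K.

T₂ ≈ 1480 K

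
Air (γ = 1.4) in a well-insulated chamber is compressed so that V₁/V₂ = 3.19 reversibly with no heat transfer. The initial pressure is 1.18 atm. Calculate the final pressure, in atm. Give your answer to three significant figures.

P₂ ≈ 5.99 atm

Adiabatic: P₁V₁^γ = P₂V₂^γ ⇒ P₂ = P₁ (V₁/V₂)^γ.
P₂ = 1.18 × 3.19^(1.4) = 5.987 atm.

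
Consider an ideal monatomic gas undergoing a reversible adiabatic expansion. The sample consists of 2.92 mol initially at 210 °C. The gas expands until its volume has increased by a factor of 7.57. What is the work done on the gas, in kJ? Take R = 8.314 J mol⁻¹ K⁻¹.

Adiabatic: T₁V₁^(γ−1) = T₂V₂^(γ−1) ⇒ T₂ = T₁ (V₁/V₂)^(γ−1).
γ = 5/3 for a monatomic ideal gas, so γ−1 = 2/3.
T₁ = 210 °C = 483.1 K.
T₂ = 483.1 × (1/7.57)^(2/3) = 125.3 K.
Q = 0, so ΔU = W_on_gas = nCᵥΔT with Cᵥ = R/(γ−1) = 12.47 J/(mol·K).
ΔU = 2.92 × 12.47 × (125.3 − 483.1) = -13030 J.

W ≈ -13.0 kJ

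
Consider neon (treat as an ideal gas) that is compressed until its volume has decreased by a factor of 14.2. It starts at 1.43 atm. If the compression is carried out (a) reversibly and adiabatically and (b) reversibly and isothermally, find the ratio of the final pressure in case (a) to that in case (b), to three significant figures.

For a monatomic ideal gas γ = 5/3.
Isothermal: P_b = P₁(V₁/V₂) = 1.43×14.2.
Adiabatic: P_a = P₁(V₁/V₂)^γ = 1.43×14.2^(5/3).
P_a/P_b = (V₁/V₂)^(γ−1) = 14.2^(2/3) = 5.864.

P_adiabatic / P_isothermal ≈ 5.86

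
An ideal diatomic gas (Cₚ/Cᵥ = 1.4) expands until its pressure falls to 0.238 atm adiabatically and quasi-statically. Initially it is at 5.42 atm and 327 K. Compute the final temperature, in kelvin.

Adiabatic: T₂/T₁ = (P₂/P₁)^((γ−1)/γ).
T₂ = 327 × (0.238/5.42)^(0.286) = 133.9 K.

T₂ ≈ 134 K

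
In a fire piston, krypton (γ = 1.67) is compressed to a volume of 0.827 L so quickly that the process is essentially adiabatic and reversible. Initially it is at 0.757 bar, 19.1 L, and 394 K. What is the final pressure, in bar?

P₂ ≈ 143 bar

Adiabatic: P₁V₁^γ = P₂V₂^γ ⇒ P₂ = P₁ (V₁/V₂)^γ.
P₂ = 0.757 × (19.1/0.827)^(1.67) = 143.3 bar.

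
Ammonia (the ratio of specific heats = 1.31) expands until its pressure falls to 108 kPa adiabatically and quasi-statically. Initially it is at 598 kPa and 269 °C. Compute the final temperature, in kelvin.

T₂ ≈ 362 K

Adiabatic: T₂/T₁ = (P₂/P₁)^((γ−1)/γ).
T₁ = 269 °C = 542.1 K.
T₂ = 542.1 × (108/598)^(0.237) = 361.6 K.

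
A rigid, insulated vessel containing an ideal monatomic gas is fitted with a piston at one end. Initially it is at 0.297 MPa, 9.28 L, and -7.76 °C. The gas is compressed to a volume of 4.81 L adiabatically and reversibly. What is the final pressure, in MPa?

P₂ ≈ 0.888 MPa

Adiabatic: P₁V₁^γ = P₂V₂^γ ⇒ P₂ = P₁ (V₁/V₂)^γ.
γ = 5/3 for a monatomic ideal gas.
P₂ = 0.297 × (9.28/4.81)^(5/3) = 0.888 MPa.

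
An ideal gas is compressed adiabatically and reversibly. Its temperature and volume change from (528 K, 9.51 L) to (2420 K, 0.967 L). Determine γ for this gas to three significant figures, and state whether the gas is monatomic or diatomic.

TV^(γ−1) = const ⇒ γ − 1 = ln(T₂/T₁) / ln(V₁/V₂).
γ = 1 + ln(2420/528) / ln(9.51/0.967) = 1.666.
γ ≈ 1.67 is close to 5/3, so the gas is monatomic.

γ ≈ 1.67; monatomic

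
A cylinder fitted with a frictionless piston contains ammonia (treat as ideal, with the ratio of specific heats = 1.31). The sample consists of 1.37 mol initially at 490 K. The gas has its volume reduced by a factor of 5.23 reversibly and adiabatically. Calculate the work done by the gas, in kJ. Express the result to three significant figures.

For a reversible adiabat TV^(γ−1) is constant, so T₂ = T₁ (V₁/V₂)^(γ−1).
T₂ = 490 × 5.23^(0.31) = 818.3 K.
Q = 0, so ΔU = W_on_gas = nCᵥΔT with Cᵥ = R/(γ−1) = 26.82 J/(mol·K).
ΔU = 1.37 × 26.82 × (818.3 − 490) = 12060 J.
Work done by the gas = −ΔU = -12060 J.

W ≈ -12.1 kJ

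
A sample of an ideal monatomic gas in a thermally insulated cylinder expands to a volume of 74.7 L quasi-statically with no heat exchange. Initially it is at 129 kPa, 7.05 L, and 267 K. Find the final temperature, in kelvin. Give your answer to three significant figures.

Adiabatic: T₁V₁^(γ−1) = T₂V₂^(γ−1) ⇒ T₂ = T₁ (V₁/V₂)^(γ−1).
γ = 5/3 for a monatomic ideal gas.
T₂ = 267 × (7.05/74.7)^(2/3) = 55.35 K.

T₂ ≈ 55.3 K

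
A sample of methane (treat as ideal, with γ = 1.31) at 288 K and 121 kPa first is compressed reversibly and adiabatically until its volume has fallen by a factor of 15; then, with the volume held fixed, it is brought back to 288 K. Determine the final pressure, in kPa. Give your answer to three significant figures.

P₃ ≈ 1820 kPa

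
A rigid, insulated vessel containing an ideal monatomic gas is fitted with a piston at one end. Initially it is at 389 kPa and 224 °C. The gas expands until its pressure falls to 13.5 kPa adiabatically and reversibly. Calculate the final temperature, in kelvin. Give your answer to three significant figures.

Along an adiabat T P^((1−γ)/γ) is constant, so T₂ = T₁ (P₂/P₁)^((γ−1)/γ).
For a monatomic ideal gas γ = 5/3, so (γ−1)/γ = 2/5.
T₁ = 224 °C = 497.1 K.
T₂ = 497.1 × (13.5/389)^(2/5) = 129.6 K.

T₂ ≈ 130 K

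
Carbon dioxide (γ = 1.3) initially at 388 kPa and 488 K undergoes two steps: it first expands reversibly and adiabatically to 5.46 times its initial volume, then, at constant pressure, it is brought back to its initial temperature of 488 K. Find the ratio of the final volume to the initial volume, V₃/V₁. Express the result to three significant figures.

Adiabatic step: V₂/V₁ = 5.46; T₂ = T₁·(1/5.46)^(0.3) = 293.3 K.
Isobaric step: V₃/V₂ = T₃/T₂ = 488/293.3.
V₃/V₁ = (V₂/V₁)(V₃/V₂) = 5.46 × (488/293.3) = 9.086.

V₃/V₁ ≈ 9.09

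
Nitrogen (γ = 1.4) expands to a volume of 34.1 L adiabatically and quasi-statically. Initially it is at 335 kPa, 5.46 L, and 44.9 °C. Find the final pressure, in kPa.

P₂ ≈ 25.8 kPa

Adiabatic: P₁V₁^γ = P₂V₂^γ ⇒ P₂ = P₁ (V₁/V₂)^γ.
P₂ = 335 × (5.46/34.1)^(1.4) = 25.78 kPa.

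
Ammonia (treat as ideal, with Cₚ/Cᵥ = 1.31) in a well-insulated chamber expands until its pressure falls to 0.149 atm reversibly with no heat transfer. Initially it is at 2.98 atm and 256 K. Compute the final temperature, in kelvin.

T₂ ≈ 126 K

Along an adiabat T P^((1−γ)/γ) is constant, so T₂ = T₁ (P₂/P₁)^((γ−1)/γ).
T₂ = 256 × (0.149/2.98)^(0.237) = 126 K.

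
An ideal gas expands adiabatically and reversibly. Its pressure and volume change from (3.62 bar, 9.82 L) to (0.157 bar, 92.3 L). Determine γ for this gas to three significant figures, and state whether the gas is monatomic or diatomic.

PV^γ = const ⇒ γ = ln(P₂/P₁) / ln(V₁/V₂).
γ = ln(0.157/3.62) / ln(9.82/92.3) = 1.4.
γ ≈ 1.40 is close to 7/5, so the gas is diatomic.

γ ≈ 1.40; diatomic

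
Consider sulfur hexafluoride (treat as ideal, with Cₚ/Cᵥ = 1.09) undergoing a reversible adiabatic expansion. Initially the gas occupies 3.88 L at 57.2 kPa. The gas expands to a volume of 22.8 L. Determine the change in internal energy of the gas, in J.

ΔU ≈ -363 J

P₂ = P₁(V₁/V₂)^γ = 57.2×(3.88/22.8)^(1.09) = 8.3 kPa.
For a reversible adiabat, W_by_gas = (P₁V₁ − P₂V₂)/(γ−1).
W_by = (57200×0.00388 − 8300×0.0228) / (0.09) = 363.3 J.
Q = 0 ⇒ ΔU = −W_by = -363.3 J.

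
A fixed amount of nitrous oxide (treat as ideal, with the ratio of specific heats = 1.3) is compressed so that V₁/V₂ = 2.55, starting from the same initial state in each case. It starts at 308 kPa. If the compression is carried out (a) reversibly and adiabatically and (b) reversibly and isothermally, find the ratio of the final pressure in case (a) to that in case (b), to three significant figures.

Isothermal: P_b = P₁(V₁/V₂) = 308×2.55.
Adiabatic: P_a = P₁(V₁/V₂)^γ = 308×2.55^(1.3).
P_a/P_b = (V₁/V₂)^(γ−1) = 2.55^(0.3) = 1.324.

P_adiabatic / P_isothermal ≈ 1.32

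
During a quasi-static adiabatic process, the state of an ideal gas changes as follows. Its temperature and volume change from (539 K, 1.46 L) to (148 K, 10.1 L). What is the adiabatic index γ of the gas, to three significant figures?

γ ≈ 1.67

TV^(γ−1) = const ⇒ γ − 1 = ln(T₂/T₁) / ln(V₁/V₂).
γ = 1 + ln(148/539) / ln(1.46/10.1) = 1.668.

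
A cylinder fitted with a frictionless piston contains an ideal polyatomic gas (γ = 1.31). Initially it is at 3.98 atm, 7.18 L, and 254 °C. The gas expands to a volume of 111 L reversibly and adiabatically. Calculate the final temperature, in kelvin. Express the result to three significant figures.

T₂ ≈ 226 K

For a reversible adiabat TV^(γ−1) is constant, so T₂ = T₁ (V₁/V₂)^(γ−1).
T₁ = 254 °C = 527.1 K.
T₂ = 527.1 × (7.18/111)^(0.31) = 225.6 K.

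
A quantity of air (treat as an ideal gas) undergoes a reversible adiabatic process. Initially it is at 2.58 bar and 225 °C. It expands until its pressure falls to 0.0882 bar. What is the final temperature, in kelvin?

Along an adiabat T P^((1−γ)/γ) is constant, so T₂ = T₁ (P₂/P₁)^((γ−1)/γ).
For a diatomic ideal gas γ = 7/5, so (γ−1)/γ = 2/7.
T₁ = 225 °C = 498.1 K.
T₂ = 498.1 × (0.0882/2.58)^(2/7) = 189.9 K.

T₂ ≈ 190 K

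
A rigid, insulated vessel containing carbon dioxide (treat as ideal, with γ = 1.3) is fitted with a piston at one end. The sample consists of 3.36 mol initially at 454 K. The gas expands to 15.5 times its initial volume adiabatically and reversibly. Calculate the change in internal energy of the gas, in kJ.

ΔU ≈ -23.7 kJ

Adiabatic: T₁V₁^(γ−1) = T₂V₂^(γ−1) ⇒ T₂ = T₁ (V₁/V₂)^(γ−1).
T₂ = 454 × (1/15.5)^(0.3) = 199.5 K.
Q = 0, so ΔU = W_on_gas = nCᵥΔT with Cᵥ = R/(γ−1) = 27.71 J/(mol·K).
ΔU = 3.36 × 27.71 × (199.5 − 454) = -23700 J.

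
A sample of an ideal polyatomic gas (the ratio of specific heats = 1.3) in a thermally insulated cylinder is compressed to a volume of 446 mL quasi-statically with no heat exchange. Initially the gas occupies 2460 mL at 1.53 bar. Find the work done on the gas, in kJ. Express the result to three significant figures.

P₂ = P₁(V₁/V₂)^γ = 1.53×(2460/446)^(1.3) = 14.09 bar.
For a reversible adiabat, W_by_gas = (P₁V₁ − P₂V₂)/(γ−1).
W_by = (153000×0.00246 − 1.409×10^6×0.000446) / (0.3) = -839.4 J.
W_on_gas = −W_by = 839.4 J.

W ≈ 0.839 kJ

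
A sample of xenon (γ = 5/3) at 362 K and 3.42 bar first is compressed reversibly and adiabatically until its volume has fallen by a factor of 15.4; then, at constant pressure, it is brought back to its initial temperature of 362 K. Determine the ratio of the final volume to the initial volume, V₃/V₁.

V₃/V₁ ≈ 0.0105

Adiabatic step: V₂/V₁ = 0.06494; T₂ = T₁·15.4^(2/3) = 2241 K.
Isobaric step: V₃/V₂ = T₃/T₂ = 362/2241.
V₃/V₁ = (V₂/V₁)(V₃/V₂) = 0.06494 × (362/2241) = 0.01049.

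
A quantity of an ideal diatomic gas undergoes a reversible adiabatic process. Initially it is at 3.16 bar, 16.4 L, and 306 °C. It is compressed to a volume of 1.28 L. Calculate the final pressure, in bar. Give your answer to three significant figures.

P₂ ≈ 112 bar

Adiabatic: P₁V₁^γ = P₂V₂^γ ⇒ P₂ = P₁ (V₁/V₂)^γ.
γ = 7/5 for a diatomic ideal gas.
P₂ = 3.16 × (16.4/1.28)^(7/5) = 112.3 bar.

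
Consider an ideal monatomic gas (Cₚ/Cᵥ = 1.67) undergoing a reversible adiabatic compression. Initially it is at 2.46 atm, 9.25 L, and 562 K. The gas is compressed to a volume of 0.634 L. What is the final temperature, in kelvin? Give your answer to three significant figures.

T₂ ≈ 3390 K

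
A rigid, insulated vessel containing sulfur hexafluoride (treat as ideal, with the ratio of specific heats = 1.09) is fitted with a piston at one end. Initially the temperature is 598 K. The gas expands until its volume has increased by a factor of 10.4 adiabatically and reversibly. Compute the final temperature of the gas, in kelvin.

T₂ ≈ 484 K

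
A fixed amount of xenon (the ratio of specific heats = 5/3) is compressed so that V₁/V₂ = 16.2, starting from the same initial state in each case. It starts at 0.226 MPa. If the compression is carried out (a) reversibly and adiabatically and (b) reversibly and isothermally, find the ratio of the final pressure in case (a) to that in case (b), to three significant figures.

P_adiabatic / P_isothermal ≈ 6.40

Isothermal: P_b = P₁(V₁/V₂) = 0.226×16.2.
Adiabatic: P_a = P₁(V₁/V₂)^γ = 0.226×16.2^(5/3).
P_a/P_b = (V₁/V₂)^(γ−1) = 16.2^(2/3) = 6.402.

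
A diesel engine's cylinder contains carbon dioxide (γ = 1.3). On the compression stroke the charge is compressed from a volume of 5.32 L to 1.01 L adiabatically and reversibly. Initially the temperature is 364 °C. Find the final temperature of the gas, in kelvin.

T₂ ≈ 1050 K

Adiabatic: T₁V₁^(γ−1) = T₂V₂^(γ−1) ⇒ T₂ = T₁ (V₁/V₂)^(γ−1).
T₁ = 364 °C = 637.1 K.
T₂ = 637.1 × (5.32/1.01)^(0.3) = 1049 K.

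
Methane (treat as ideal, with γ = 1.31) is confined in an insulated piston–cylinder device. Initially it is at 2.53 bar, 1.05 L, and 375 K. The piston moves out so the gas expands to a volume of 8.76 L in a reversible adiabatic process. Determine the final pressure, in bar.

P₂ ≈ 0.157 bar

Adiabatic: P₁V₁^γ = P₂V₂^γ ⇒ P₂ = P₁ (V₁/V₂)^γ.
P₂ = 2.53 × (1.05/8.76)^(1.31) = 0.1571 bar.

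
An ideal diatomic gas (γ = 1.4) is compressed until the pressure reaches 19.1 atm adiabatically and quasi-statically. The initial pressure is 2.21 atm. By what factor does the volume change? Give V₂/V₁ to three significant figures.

From PV^γ = const, V₂/V₁ = (P₁/P₂)^(1/γ).
V₂/V₁ = (2.21/19.1)^(0.714) = 0.2143.

V₂/V₁ ≈ 0.214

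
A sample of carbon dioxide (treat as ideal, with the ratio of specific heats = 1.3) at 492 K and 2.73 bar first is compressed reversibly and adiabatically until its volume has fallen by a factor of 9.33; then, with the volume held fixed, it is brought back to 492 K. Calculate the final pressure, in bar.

P₃ ≈ 25.5 bar

Adiabatic step (PV^γ = const): P₂ = 2.73×9.33^(1.3) = 49.77 bar; T₂ = 492×9.33^(0.3) = 961.5 K.
Isochoric: P₃ = P₂(T₃/T₂) = 49.77 × (492/961.5) = 25.47 bar.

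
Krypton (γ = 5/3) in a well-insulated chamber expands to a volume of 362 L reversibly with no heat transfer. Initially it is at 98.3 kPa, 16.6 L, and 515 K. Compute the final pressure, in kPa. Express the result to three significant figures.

P₂ ≈ 0.578 kPa

Adiabatic: P₁V₁^γ = P₂V₂^γ ⇒ P₂ = P₁ (V₁/V₂)^γ.
P₂ = 98.3 × (16.6/362)^(5/3) = 0.5775 kPa.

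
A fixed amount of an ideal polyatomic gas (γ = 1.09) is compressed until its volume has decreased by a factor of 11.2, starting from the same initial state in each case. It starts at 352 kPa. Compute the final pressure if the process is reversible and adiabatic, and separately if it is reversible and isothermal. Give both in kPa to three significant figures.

Isothermal: P₂ = P₁(V₁/V₂) = 352×11.2 = 3942 kPa.
Adiabatic: P₂ = P₁(V₁/V₂)^γ = 352×11.2^(1.09) = 4900 kPa.

adiabatic: 4900 kPa; isothermal: 3940 kPa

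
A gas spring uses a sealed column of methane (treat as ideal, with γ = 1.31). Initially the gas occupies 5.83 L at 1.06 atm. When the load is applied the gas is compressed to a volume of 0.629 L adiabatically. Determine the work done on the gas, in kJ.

W ≈ 2.01 kJ

P₂ = P₁(V₁/V₂)^γ = 1.06×(5.83/0.629)^(1.31) = 19.59 atm.
For a reversible adiabat, W_by_gas = (P₁V₁ − P₂V₂)/(γ−1).
W_by = (107400×0.00583 − 1.985×10^6×0.000629) / (0.31) = -2008 J.
W_on_gas = −W_by = 2008 J.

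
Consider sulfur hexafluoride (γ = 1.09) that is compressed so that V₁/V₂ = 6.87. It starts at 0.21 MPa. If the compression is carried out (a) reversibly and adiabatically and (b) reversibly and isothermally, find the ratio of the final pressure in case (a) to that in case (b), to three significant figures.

Isothermal: P_b = P₁(V₁/V₂) = 0.21×6.87.
Adiabatic: P_a = P₁(V₁/V₂)^γ = 0.21×6.87^(1.09).
P_a/P_b = (V₁/V₂)^(γ−1) = 6.87^(0.09) = 1.189.

P_adiabatic / P_isothermal ≈ 1.19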